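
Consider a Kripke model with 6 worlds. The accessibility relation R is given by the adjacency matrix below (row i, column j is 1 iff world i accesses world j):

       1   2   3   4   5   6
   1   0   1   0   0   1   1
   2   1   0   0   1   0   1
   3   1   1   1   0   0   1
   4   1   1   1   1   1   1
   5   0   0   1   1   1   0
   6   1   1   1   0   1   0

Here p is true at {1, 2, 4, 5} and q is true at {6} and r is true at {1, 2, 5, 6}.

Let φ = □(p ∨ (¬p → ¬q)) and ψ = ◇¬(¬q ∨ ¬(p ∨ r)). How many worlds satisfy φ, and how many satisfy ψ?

For □(p ∨ (¬p → ¬q)):
1: successors {2, 5, 6}; p ∨ (¬p → ¬q) there: 2:T, 5:T, 6:F. ✗
2: successors {1, 4, 6}; p ∨ (¬p → ¬q) there: 1:T, 4:T, 6:F. ✗
3: successors {1, 2, 3, 6}; p ∨ (¬p → ¬q) there: 1:T, 2:T, 3:T, 6:F. ✗
4: successors {1, 2, 3, 4, 5, 6}; p ∨ (¬p → ¬q) there: 1:T, 2:T, 3:T, 4:T, 5:T, 6:F. ✗
5: successors {3, 4, 5}; p ∨ (¬p → ¬q) there: 3:T, 4:T, 5:T. ✓
6: successors {1, 2, 3, 5}; p ∨ (¬p → ¬q) there: 1:T, 2:T, 3:T, 5:T. ✓
— 2 worlds.
For ◇¬(¬q ∨ ¬(p ∨ r)):
1: successors {2, 5, 6}; ¬(¬q ∨ ¬(p ∨ r)) there: 2:F, 5:F, 6:T. ✓
2: successors {1, 4, 6}; ¬(¬q ∨ ¬(p ∨ r)) there: 1:F, 4:F, 6:T. ✓
3: successors {1, 2, 3, 6}; ¬(¬q ∨ ¬(p ∨ r)) there: 1:F, 2:F, 3:F, 6:T. ✓
4: successors {1, 2, 3, 4, 5, 6}; ¬(¬q ∨ ¬(p ∨ r)) there: 1:F, 2:F, 3:F, 4:F, 5:F, 6:T. ✓
5: successors {3, 4, 5}; ¬(¬q ∨ ¬(p ∨ r)) there: 3:F, 4:F, 5:F. ✗
6: successors {1, 2, 3, 5}; ¬(¬q ∨ ¬(p ∨ r)) there: 1:F, 2:F, 3:F, 5:F. ✗
— 4 worlds.

2 and 4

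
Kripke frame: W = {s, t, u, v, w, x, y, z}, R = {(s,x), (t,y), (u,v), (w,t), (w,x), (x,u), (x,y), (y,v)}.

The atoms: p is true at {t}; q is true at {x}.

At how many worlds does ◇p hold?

s: successors {x}; p there: x:F. ✗
t: successors {y}; p there: y:F. ✗
u: successors {v}; p there: v:F. ✗
v: no successors, so ◇p fails. ✗
w: successors {t, x}; p there: t:T, x:F. ✓
x: successors {u, y}; p there: u:F, y:F. ✗
y: successors {v}; p there: v:F. ✗
z: no successors, so ◇p fails. ✗
Satisfying worlds: {w}.

1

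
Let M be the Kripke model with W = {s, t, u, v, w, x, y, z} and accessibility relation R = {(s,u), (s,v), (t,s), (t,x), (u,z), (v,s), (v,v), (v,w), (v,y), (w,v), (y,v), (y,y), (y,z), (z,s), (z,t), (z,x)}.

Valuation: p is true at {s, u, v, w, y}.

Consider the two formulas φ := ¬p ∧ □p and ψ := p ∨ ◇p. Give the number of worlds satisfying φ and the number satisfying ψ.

For ¬p ∧ □p:
s: ¬p is F, □p is T. ✗
t: ¬p is T, □p is F. ✗
u: ¬p is F, □p is F. ✗
v: ¬p is F, □p is T. ✗
w: ¬p is F, □p is T. ✗
x: ¬p is T, □p is T. ✓
y: ¬p is F, □p is F. ✗
z: ¬p is T, □p is F. ✗
— 1 world.
For p ∨ ◇p:
s: p is T, ◇p is T. ✓
t: p is F, ◇p is T. ✓
u: p is T, ◇p is F. ✓
v: p is T, ◇p is T. ✓
w: p is T, ◇p is T. ✓
x: p is F, ◇p is F. ✗
y: p is T, ◇p is T. ✓
z: p is F, ◇p is T. ✓
— 7 worlds.

1 and 7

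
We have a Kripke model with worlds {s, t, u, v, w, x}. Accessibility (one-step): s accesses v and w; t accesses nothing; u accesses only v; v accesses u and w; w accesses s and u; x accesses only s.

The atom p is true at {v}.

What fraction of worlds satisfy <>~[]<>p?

5/6

s: successors {v, w}; ~[]<>p there: v:T, w:F. ✓
t: no successors, so <>~[]<>p fails. ✗
u: successors {v}; ~[]<>p there: v:T. ✓
v: successors {u, w}; ~[]<>p there: u:T, w:F. ✓
w: successors {s, u}; ~[]<>p there: s:T, u:T. ✓
x: successors {s}; ~[]<>p there: s:T. ✓
That's 5 of 6 worlds, so 5/6.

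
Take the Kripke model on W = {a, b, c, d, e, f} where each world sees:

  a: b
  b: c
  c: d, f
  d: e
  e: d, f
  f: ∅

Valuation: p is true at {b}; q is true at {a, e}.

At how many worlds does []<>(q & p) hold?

1

a: successors {b}; <>(q & p) there: b:F. ✗
b: successors {c}; <>(q & p) there: c:F. ✗
c: successors {d, f}; <>(q & p) there: d:F, f:F. ✗
d: successors {e}; <>(q & p) there: e:F. ✗
e: successors {d, f}; <>(q & p) there: d:F, f:F. ✗
f: no successors, so []<>(q & p) holds vacuously. ✓
Satisfying worlds: {f}.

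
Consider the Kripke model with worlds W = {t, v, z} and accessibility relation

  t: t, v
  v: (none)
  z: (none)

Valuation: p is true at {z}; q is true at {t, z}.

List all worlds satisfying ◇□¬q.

t: successors {t, v}; □¬q there: t:F, v:T. ✓
v: no successors, so ◇□¬q fails. ✗
z: no successors, so ◇□¬q fails. ✗

{t}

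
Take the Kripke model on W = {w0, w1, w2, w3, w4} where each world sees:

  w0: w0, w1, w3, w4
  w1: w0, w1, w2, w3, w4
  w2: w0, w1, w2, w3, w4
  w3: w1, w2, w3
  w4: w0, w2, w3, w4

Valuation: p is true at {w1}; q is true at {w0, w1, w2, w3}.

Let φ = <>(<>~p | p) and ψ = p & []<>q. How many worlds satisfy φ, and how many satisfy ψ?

For <>(<>~p | p):
w0: successors {w0, w1, w3, w4}; <>~p | p there: w0:T, w1:T, w3:T, w4:T. ✓
w1: successors {w0, w1, w2, w3, w4}; <>~p | p there: w0:T, w1:T, w2:T, w3:T, w4:T. ✓
w2: successors {w0, w1, w2, w3, w4}; <>~p | p there: w0:T, w1:T, w2:T, w3:T, w4:T. ✓
w3: successors {w1, w2, w3}; <>~p | p there: w1:T, w2:T, w3:T. ✓
w4: successors {w0, w2, w3, w4}; <>~p | p there: w0:T, w2:T, w3:T, w4:T. ✓
— 5 worlds.
For p & []<>q:
w0: p is F, []<>q is T. ✗
w1: p is T, []<>q is T. ✓
w2: p is F, []<>q is T. ✗
w3: p is F, []<>q is T. ✗
w4: p is F, []<>q is T. ✗
— 1 world.

5 and 1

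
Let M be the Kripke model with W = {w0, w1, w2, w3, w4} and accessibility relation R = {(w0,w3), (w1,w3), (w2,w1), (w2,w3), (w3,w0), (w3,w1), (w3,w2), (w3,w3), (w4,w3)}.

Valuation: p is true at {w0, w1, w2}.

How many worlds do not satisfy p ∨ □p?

w0: p is T, □p is F. ✓
w1: p is T, □p is F. ✓
w2: p is T, □p is F. ✓
w3: p is F, □p is F. ✗
w4: p is F, □p is F. ✗
Satisfying worlds: {w0, w1, w2}.
So p ∨ □p fails at the other 2 worlds.

2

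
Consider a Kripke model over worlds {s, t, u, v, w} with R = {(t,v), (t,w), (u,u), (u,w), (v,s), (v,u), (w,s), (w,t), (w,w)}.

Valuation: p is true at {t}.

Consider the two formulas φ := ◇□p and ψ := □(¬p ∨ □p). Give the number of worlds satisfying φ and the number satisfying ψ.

2 and 4

For ◇□p:
s: no successors, so ◇□p fails. ✗
t: successors {v, w}; □p there: v:F, w:F. ✗
u: successors {u, w}; □p there: u:F, w:F. ✗
v: successors {s, u}; □p there: s:T, u:F. ✓
w: successors {s, t, w}; □p there: s:T, t:F, w:F. ✓
— 2 worlds.
For □(¬p ∨ □p):
s: no successors, so □(¬p ∨ □p) holds vacuously. ✓
t: successors {v, w}; ¬p ∨ □p there: v:T, w:T. ✓
u: successors {u, w}; ¬p ∨ □p there: u:T, w:T. ✓
v: successors {s, u}; ¬p ∨ □p there: s:T, u:T. ✓
w: successors {s, t, w}; ¬p ∨ □p there: s:T, t:F, w:T. ✗
— 4 worlds.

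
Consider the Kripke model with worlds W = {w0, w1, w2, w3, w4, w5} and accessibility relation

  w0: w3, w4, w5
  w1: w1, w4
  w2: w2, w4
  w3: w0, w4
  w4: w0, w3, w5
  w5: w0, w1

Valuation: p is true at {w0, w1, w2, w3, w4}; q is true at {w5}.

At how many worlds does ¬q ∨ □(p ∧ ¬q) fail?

0

w0: ¬q is T, □(p ∧ ¬q) is F. ✓
w1: ¬q is T, □(p ∧ ¬q) is T. ✓
w2: ¬q is T, □(p ∧ ¬q) is T. ✓
w3: ¬q is T, □(p ∧ ¬q) is T. ✓
w4: ¬q is T, □(p ∧ ¬q) is F. ✓
w5: ¬q is F, □(p ∧ ¬q) is T. ✓
Satisfying worlds: {w0, w1, w2, w3, w4, w5}.
So ¬q ∨ □(p ∧ ¬q) fails at the other 0 worlds.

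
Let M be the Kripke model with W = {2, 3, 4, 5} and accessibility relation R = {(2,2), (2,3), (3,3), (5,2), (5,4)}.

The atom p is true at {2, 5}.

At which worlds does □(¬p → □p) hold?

{4, 5}

2: successors {2, 3}; ¬p → □p there: 2:T, 3:F. ✗
3: successors {3}; ¬p → □p there: 3:F. ✗
4: no successors, so □(¬p → □p) holds vacuously. ✓
5: successors {2, 4}; ¬p → □p there: 2:T, 4:T. ✓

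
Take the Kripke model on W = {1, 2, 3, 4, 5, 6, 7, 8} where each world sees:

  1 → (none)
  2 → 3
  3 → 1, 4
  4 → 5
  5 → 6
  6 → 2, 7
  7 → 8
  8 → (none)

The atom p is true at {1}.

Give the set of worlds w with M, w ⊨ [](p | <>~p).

{1, 2, 3, 4, 5, 6, 8}

1: no successors, so [](p | <>~p) holds vacuously. ✓
2: successors {3}; p | <>~p there: 3:T. ✓
3: successors {1, 4}; p | <>~p there: 1:T, 4:T. ✓
4: successors {5}; p | <>~p there: 5:T. ✓
5: successors {6}; p | <>~p there: 6:T. ✓
6: successors {2, 7}; p | <>~p there: 2:T, 7:T. ✓
7: successors {8}; p | <>~p there: 8:F. ✗
8: no successors, so [](p | <>~p) holds vacuously. ✓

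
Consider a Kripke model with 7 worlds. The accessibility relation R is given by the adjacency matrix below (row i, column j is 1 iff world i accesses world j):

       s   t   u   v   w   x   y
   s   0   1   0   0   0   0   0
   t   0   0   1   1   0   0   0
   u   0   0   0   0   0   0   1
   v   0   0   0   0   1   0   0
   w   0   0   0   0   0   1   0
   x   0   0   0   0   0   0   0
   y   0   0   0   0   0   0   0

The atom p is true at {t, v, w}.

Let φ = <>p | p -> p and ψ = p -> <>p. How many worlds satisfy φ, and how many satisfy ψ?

6 and 6

For <>p | p -> p:
s: <>p | p is T, p is F. ✗
t: <>p | p is T, p is T. ✓
u: <>p | p is F, p is F. ✓
v: <>p | p is T, p is T. ✓
w: <>p | p is T, p is T. ✓
x: <>p | p is F, p is F. ✓
y: <>p | p is F, p is F. ✓
— 6 worlds.
For p -> <>p:
s: p is F, <>p is T. ✓
t: p is T, <>p is T. ✓
u: p is F, <>p is F. ✓
v: p is T, <>p is T. ✓
w: p is T, <>p is F. ✗
x: p is F, <>p is F. ✓
y: p is F, <>p is F. ✓
— 6 worlds.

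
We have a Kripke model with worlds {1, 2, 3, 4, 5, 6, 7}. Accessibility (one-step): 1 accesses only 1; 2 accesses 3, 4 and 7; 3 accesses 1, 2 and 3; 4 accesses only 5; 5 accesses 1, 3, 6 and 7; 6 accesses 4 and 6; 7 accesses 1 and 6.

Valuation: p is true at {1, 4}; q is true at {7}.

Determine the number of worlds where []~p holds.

1

1: successors {1}; ~p there: 1:F. ✗
2: successors {3, 4, 7}; ~p there: 3:T, 4:F, 7:T. ✗
3: successors {1, 2, 3}; ~p there: 1:F, 2:T, 3:T. ✗
4: successors {5}; ~p there: 5:T. ✓
5: successors {1, 3, 6, 7}; ~p there: 1:F, 3:T, 6:T, 7:T. ✗
6: successors {4, 6}; ~p there: 4:F, 6:T. ✗
7: successors {1, 6}; ~p there: 1:F, 6:T. ✗
Satisfying worlds: {4}.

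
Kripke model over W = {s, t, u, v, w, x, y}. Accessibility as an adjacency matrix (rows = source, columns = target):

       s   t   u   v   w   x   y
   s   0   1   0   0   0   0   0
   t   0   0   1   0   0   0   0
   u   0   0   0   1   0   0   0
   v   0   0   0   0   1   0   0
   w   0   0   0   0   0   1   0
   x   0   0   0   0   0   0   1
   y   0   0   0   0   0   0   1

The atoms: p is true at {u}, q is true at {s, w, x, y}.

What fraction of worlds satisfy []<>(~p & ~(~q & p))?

6/7

s: successors {t}; <>(~p & ~(~q & p)) there: t:F. ✗
t: successors {u}; <>(~p & ~(~q & p)) there: u:T. ✓
u: successors {v}; <>(~p & ~(~q & p)) there: v:T. ✓
v: successors {w}; <>(~p & ~(~q & p)) there: w:T. ✓
w: successors {x}; <>(~p & ~(~q & p)) there: x:T. ✓
x: successors {y}; <>(~p & ~(~q & p)) there: y:T. ✓
y: successors {y}; <>(~p & ~(~q & p)) there: y:T. ✓
That's 6 of 7 worlds, so 6/7.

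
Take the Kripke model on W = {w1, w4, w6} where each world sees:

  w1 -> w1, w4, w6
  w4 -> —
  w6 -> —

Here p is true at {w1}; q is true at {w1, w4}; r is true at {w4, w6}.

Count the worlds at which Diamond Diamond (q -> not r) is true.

w1: successors {w1, w4, w6}; Diamond (q -> not r) there: w1:T, w4:F, w6:F. ✓
w4: no successors, so Diamond Diamond (q -> not r) fails. ✗
w6: no successors, so Diamond Diamond (q -> not r) fails. ✗
Satisfying worlds: {w1}.

1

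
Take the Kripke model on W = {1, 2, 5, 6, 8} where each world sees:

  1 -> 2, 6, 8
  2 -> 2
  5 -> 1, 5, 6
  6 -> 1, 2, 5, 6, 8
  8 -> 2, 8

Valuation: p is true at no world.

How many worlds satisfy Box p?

1: successors {2, 6, 8}; p there: 2:F, 6:F, 8:F. ✗
2: successors {2}; p there: 2:F. ✗
5: successors {1, 5, 6}; p there: 1:F, 5:F, 6:F. ✗
6: successors {1, 2, 5, 6, 8}; p there: 1:F, 2:F, 5:F, 6:F, 8:F. ✗
8: successors {2, 8}; p there: 2:F, 8:F. ✗
Satisfying worlds: ∅.

0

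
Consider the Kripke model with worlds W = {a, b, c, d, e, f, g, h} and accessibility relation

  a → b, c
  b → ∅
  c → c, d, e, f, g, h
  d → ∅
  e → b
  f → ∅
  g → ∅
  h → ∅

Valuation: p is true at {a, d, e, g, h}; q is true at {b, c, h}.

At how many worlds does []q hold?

a: successors {b, c}; q there: b:T, c:T. ✓
b: no successors, so []q holds vacuously. ✓
c: successors {c, d, e, f, g, h}; q there: c:T, d:F, e:F, f:F, g:F, h:T. ✗
d: no successors, so []q holds vacuously. ✓
e: successors {b}; q there: b:T. ✓
f: no successors, so []q holds vacuously. ✓
g: no successors, so []q holds vacuously. ✓
h: no successors, so []q holds vacuously. ✓
Satisfying worlds: {a, b, d, e, f, g, h}.

7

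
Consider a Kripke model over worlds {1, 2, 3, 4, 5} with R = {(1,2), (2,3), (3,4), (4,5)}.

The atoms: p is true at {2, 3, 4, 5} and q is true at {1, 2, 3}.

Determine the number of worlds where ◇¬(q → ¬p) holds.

1: successors {2}; ¬(q → ¬p) there: 2:T. ✓
2: successors {3}; ¬(q → ¬p) there: 3:T. ✓
3: successors {4}; ¬(q → ¬p) there: 4:F. ✗
4: successors {5}; ¬(q → ¬p) there: 5:F. ✗
5: no successors, so ◇¬(q → ¬p) fails. ✗
Satisfying worlds: {1, 2}.

2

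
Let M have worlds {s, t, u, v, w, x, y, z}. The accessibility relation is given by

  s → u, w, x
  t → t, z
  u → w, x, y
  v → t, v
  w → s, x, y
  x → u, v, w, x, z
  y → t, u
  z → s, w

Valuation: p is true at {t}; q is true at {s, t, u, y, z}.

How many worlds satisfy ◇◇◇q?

8

s: successors {u, w, x}; ◇◇q there: u:T, w:T, x:T. ✓
t: successors {t, z}; ◇◇q there: t:T, z:T. ✓
u: successors {w, x, y}; ◇◇q there: w:T, x:T, y:T. ✓
v: successors {t, v}; ◇◇q there: t:T, v:T. ✓
w: successors {s, x, y}; ◇◇q there: s:T, x:T, y:T. ✓
x: successors {u, v, w, x, z}; ◇◇q there: u:T, v:T, w:T, x:T, z:T. ✓
y: successors {t, u}; ◇◇q there: t:T, u:T. ✓
z: successors {s, w}; ◇◇q there: s:T, w:T. ✓
Satisfying worlds: {s, t, u, v, w, x, y, z}.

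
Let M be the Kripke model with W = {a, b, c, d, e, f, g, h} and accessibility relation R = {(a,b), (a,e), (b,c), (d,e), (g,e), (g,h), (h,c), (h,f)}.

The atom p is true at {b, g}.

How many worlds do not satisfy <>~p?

3

a: successors {b, e}; ~p there: b:F, e:T. ✓
b: successors {c}; ~p there: c:T. ✓
c: no successors, so <>~p fails. ✗
d: successors {e}; ~p there: e:T. ✓
e: no successors, so <>~p fails. ✗
f: no successors, so <>~p fails. ✗
g: successors {e, h}; ~p there: e:T, h:T. ✓
h: successors {c, f}; ~p there: c:T, f:T. ✓
Satisfying worlds: {a, b, d, g, h}.
So <>~p fails at the other 3 worlds.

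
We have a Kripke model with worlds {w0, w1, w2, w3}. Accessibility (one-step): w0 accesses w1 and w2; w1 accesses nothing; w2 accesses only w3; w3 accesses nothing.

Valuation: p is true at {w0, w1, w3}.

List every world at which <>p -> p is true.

{w0, w1, w3}

w0: <>p is T, p is T. ✓
w1: <>p is F, p is T. ✓
w2: <>p is T, p is F. ✗
w3: <>p is F, p is T. ✓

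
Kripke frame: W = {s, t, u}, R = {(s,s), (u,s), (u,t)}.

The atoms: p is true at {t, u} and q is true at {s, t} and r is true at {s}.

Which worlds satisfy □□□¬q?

{t}

s: successors {s}; □□¬q there: s:F. ✗
t: no successors, so □□□¬q holds vacuously. ✓
u: successors {s, t}; □□¬q there: s:F, t:T. ✗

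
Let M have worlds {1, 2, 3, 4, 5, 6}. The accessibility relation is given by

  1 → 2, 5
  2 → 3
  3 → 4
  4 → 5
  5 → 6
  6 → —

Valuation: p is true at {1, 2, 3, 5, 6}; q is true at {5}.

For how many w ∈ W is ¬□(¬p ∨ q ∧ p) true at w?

1: □(¬p ∨ q ∧ p) is F. ✓
2: □(¬p ∨ q ∧ p) is F. ✓
3: □(¬p ∨ q ∧ p) is T. ✗
4: □(¬p ∨ q ∧ p) is T. ✗
5: □(¬p ∨ q ∧ p) is F. ✓
6: □(¬p ∨ q ∧ p) is T. ✗
Satisfying worlds: {1, 2, 5}.

3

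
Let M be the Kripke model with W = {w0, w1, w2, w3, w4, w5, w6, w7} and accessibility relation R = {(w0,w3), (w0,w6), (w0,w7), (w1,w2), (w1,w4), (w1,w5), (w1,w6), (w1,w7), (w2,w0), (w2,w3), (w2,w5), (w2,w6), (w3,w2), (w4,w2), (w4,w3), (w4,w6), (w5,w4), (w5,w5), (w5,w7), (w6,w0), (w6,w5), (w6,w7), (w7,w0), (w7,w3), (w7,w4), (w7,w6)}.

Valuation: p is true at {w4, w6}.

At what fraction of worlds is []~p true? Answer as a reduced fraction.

w0: successors {w3, w6, w7}; ~p there: w3:T, w6:F, w7:T. ✗
w1: successors {w2, w4, w5, w6, w7}; ~p there: w2:T, w4:F, w5:T, w6:F, w7:T. ✗
w2: successors {w0, w3, w5, w6}; ~p there: w0:T, w3:T, w5:T, w6:F. ✗
w3: successors {w2}; ~p there: w2:T. ✓
w4: successors {w2, w3, w6}; ~p there: w2:T, w3:T, w6:F. ✗
w5: successors {w4, w5, w7}; ~p there: w4:F, w5:T, w7:T. ✗
w6: successors {w0, w5, w7}; ~p there: w0:T, w5:T, w7:T. ✓
w7: successors {w0, w3, w4, w6}; ~p there: w0:T, w3:T, w4:F, w6:F. ✗
That's 2 of 8 worlds, so 2/8 = 1/4.

1/4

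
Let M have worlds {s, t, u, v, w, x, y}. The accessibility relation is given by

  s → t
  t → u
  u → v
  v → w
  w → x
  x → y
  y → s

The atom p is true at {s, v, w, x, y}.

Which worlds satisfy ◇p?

{u, v, w, x, y}

s: successors {t}; p there: t:F. ✗
t: successors {u}; p there: u:F. ✗
u: successors {v}; p there: v:T. ✓
v: successors {w}; p there: w:T. ✓
w: successors {x}; p there: x:T. ✓
x: successors {y}; p there: y:T. ✓
y: successors {s}; p there: s:T. ✓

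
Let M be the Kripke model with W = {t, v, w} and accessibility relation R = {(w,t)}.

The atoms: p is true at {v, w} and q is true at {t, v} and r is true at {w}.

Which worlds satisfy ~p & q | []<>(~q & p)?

t: ~p & q is T, []<>(~q & p) is T. ✓
v: ~p & q is F, []<>(~q & p) is T. ✓
w: ~p & q is F, []<>(~q & p) is F. ✗

{t, v}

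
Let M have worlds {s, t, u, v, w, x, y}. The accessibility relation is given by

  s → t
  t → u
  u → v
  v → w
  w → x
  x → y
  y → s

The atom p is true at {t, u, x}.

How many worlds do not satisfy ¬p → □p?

2

s: ¬p is T, □p is T. ✓
t: ¬p is F, □p is T. ✓
u: ¬p is F, □p is F. ✓
v: ¬p is T, □p is F. ✗
w: ¬p is T, □p is T. ✓
x: ¬p is F, □p is F. ✓
y: ¬p is T, □p is F. ✗
Satisfying worlds: {s, t, u, w, x}.
So ¬p → □p fails at the other 2 worlds.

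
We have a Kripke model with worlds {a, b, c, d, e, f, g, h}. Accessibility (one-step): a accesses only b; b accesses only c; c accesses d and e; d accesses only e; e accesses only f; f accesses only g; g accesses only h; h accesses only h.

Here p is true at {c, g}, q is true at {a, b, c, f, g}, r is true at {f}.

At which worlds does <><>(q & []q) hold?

{c, d}

a: successors {b}; <>(q & []q) there: b:F. ✗
b: successors {c}; <>(q & []q) there: c:F. ✗
c: successors {d, e}; <>(q & []q) there: d:F, e:T. ✓
d: successors {e}; <>(q & []q) there: e:T. ✓
e: successors {f}; <>(q & []q) there: f:F. ✗
f: successors {g}; <>(q & []q) there: g:F. ✗
g: successors {h}; <>(q & []q) there: h:F. ✗
h: successors {h}; <>(q & []q) there: h:F. ✗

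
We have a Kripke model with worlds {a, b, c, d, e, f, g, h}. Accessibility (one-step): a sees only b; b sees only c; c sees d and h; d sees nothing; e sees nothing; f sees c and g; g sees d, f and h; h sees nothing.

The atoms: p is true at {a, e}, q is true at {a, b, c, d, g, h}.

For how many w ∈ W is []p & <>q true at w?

0

a: []p is F, <>q is T. ✗
b: []p is F, <>q is T. ✗
c: []p is F, <>q is T. ✗
d: []p is T, <>q is F. ✗
e: []p is T, <>q is F. ✗
f: []p is F, <>q is T. ✗
g: []p is F, <>q is T. ✗
h: []p is T, <>q is F. ✗
Satisfying worlds: ∅.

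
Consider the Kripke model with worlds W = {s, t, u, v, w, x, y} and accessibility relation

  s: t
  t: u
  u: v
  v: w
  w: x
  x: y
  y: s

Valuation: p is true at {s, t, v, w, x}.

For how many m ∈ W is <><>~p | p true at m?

s: <><>~p is T, p is T. ✓
t: <><>~p is F, p is T. ✓
u: <><>~p is F, p is F. ✗
v: <><>~p is F, p is T. ✓
w: <><>~p is T, p is T. ✓
x: <><>~p is F, p is T. ✓
y: <><>~p is F, p is F. ✗
Satisfying worlds: {s, t, v, w, x}.

5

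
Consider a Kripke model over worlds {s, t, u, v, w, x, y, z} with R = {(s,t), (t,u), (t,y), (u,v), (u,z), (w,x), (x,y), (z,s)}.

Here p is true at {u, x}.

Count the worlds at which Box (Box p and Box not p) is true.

s: successors {t}; Box p and Box not p there: t:F. ✗
t: successors {u, y}; Box p and Box not p there: u:F, y:T. ✗
u: successors {v, z}; Box p and Box not p there: v:T, z:F. ✗
v: no successors, so Box (Box p and Box not p) holds vacuously. ✓
w: successors {x}; Box p and Box not p there: x:F. ✗
x: successors {y}; Box p and Box not p there: y:T. ✓
y: no successors, so Box (Box p and Box not p) holds vacuously. ✓
z: successors {s}; Box p and Box not p there: s:F. ✗
Satisfying worlds: {v, x, y}.

3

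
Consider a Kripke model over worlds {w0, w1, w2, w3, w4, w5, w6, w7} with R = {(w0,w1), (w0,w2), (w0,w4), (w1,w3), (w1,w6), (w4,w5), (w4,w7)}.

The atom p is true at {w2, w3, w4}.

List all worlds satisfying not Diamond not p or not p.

{w0, w1, w2, w3, w5, w6, w7}

w0: not Diamond not p is F, not p is T. ✓
w1: not Diamond not p is F, not p is T. ✓
w2: not Diamond not p is T, not p is F. ✓
w3: not Diamond not p is T, not p is F. ✓
w4: not Diamond not p is F, not p is F. ✗
w5: not Diamond not p is T, not p is T. ✓
w6: not Diamond not p is T, not p is T. ✓
w7: not Diamond not p is T, not p is T. ✓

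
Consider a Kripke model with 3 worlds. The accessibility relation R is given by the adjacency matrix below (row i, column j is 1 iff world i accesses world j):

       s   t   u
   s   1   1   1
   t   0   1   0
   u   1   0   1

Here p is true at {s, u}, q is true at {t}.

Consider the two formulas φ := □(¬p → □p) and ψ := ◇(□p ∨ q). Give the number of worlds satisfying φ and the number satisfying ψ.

For □(¬p → □p):
s: successors {s, t, u}; ¬p → □p there: s:T, t:F, u:T. ✗
t: successors {t}; ¬p → □p there: t:F. ✗
u: successors {s, u}; ¬p → □p there: s:T, u:T. ✓
— 1 world.
For ◇(□p ∨ q):
s: successors {s, t, u}; □p ∨ q there: s:F, t:T, u:T. ✓
t: successors {t}; □p ∨ q there: t:T. ✓
u: successors {s, u}; □p ∨ q there: s:F, u:T. ✓
— 3 worlds.

1 and 3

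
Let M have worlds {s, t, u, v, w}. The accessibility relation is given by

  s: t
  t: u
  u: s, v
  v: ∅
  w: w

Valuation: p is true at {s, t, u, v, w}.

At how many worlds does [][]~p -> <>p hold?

s: [][]~p is F, <>p is T. ✓
t: [][]~p is F, <>p is T. ✓
u: [][]~p is F, <>p is T. ✓
v: [][]~p is T, <>p is F. ✗
w: [][]~p is F, <>p is T. ✓
Satisfying worlds: {s, t, u, w}.

4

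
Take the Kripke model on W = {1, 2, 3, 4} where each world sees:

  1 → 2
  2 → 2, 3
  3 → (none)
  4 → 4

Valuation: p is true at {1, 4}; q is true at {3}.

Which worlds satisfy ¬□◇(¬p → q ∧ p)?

1: □◇(¬p → q ∧ p) is F. ✓
2: □◇(¬p → q ∧ p) is F. ✓
3: □◇(¬p → q ∧ p) is T. ✗
4: □◇(¬p → q ∧ p) is T. ✗

{1, 2}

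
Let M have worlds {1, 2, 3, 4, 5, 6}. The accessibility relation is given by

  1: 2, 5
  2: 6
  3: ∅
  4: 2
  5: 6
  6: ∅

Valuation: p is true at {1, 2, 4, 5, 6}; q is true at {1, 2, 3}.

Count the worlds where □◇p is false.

1: successors {2, 5}; ◇p there: 2:T, 5:T. ✓
2: successors {6}; ◇p there: 6:F. ✗
3: no successors, so □◇p holds vacuously. ✓
4: successors {2}; ◇p there: 2:T. ✓
5: successors {6}; ◇p there: 6:F. ✗
6: no successors, so □◇p holds vacuously. ✓
Satisfying worlds: {1, 3, 4, 6}.
So □◇p fails at the other 2 worlds.

2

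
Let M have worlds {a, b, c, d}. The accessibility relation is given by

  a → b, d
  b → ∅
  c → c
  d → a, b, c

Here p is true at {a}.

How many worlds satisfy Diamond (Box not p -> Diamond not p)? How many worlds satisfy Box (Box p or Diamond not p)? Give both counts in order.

For Diamond (Box not p -> Diamond not p):
a: successors {b, d}; Box not p -> Diamond not p there: b:F, d:T. ✓
b: no successors, so Diamond (Box not p -> Diamond not p) fails. ✗
c: successors {c}; Box not p -> Diamond not p there: c:T. ✓
d: successors {a, b, c}; Box not p -> Diamond not p there: a:T, b:F, c:T. ✓
— 3 worlds.
For Box (Box p or Diamond not p):
a: successors {b, d}; Box p or Diamond not p there: b:T, d:T. ✓
b: no successors, so Box (Box p or Diamond not p) holds vacuously. ✓
c: successors {c}; Box p or Diamond not p there: c:T. ✓
d: successors {a, b, c}; Box p or Diamond not p there: a:T, b:T, c:T. ✓
— 4 worlds.

3 and 4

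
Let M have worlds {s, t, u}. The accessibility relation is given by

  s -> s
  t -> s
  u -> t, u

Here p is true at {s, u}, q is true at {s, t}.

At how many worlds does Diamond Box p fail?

s: successors {s}; Box p there: s:T. ✓
t: successors {s}; Box p there: s:T. ✓
u: successors {t, u}; Box p there: t:T, u:F. ✓
Satisfying worlds: {s, t, u}.
So Diamond Box p fails at the other 0 worlds.

0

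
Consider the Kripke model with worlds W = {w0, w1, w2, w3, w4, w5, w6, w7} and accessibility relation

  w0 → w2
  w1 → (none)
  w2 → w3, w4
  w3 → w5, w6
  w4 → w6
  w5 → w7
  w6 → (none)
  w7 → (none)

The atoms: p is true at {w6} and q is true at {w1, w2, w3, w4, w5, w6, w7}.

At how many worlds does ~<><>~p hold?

w0: <><>~p is T. ✗
w1: <><>~p is F. ✓
w2: <><>~p is T. ✗
w3: <><>~p is T. ✗
w4: <><>~p is F. ✓
w5: <><>~p is F. ✓
w6: <><>~p is F. ✓
w7: <><>~p is F. ✓
Satisfying worlds: {w1, w4, w5, w6, w7}.

5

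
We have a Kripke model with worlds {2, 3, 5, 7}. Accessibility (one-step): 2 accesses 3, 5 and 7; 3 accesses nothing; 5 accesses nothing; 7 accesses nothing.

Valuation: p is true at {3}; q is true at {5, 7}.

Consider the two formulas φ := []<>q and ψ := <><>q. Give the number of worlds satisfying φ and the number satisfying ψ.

For []<>q:
2: successors {3, 5, 7}; <>q there: 3:F, 5:F, 7:F. ✗
3: no successors, so []<>q holds vacuously. ✓
5: no successors, so []<>q holds vacuously. ✓
7: no successors, so []<>q holds vacuously. ✓
— 3 worlds.
For <><>q:
2: successors {3, 5, 7}; <>q there: 3:F, 5:F, 7:F. ✗
3: no successors, so <><>q fails. ✗
5: no successors, so <><>q fails. ✗
7: no successors, so <><>q fails. ✗
— 0 worlds.

3 and 0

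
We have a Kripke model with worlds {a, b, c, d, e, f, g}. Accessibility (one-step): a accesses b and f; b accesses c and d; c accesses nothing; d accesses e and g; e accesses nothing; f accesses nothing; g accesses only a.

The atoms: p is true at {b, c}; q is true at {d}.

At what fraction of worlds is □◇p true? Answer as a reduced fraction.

4/7

a: successors {b, f}; ◇p there: b:T, f:F. ✗
b: successors {c, d}; ◇p there: c:F, d:F. ✗
c: no successors, so □◇p holds vacuously. ✓
d: successors {e, g}; ◇p there: e:F, g:F. ✗
e: no successors, so □◇p holds vacuously. ✓
f: no successors, so □◇p holds vacuously. ✓
g: successors {a}; ◇p there: a:T. ✓
That's 4 of 7 worlds, so 4/7.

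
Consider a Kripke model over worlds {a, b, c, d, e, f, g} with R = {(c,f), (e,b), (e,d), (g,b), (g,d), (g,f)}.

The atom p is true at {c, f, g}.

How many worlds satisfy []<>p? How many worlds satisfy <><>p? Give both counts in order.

For []<>p:
a: no successors, so []<>p holds vacuously. ✓
b: no successors, so []<>p holds vacuously. ✓
c: successors {f}; <>p there: f:F. ✗
d: no successors, so []<>p holds vacuously. ✓
e: successors {b, d}; <>p there: b:F, d:F. ✗
f: no successors, so []<>p holds vacuously. ✓
g: successors {b, d, f}; <>p there: b:F, d:F, f:F. ✗
— 4 worlds.
For <><>p:
a: no successors, so <><>p fails. ✗
b: no successors, so <><>p fails. ✗
c: successors {f}; <>p there: f:F. ✗
d: no successors, so <><>p fails. ✗
e: successors {b, d}; <>p there: b:F, d:F. ✗
f: no successors, so <><>p fails. ✗
g: successors {b, d, f}; <>p there: b:F, d:F, f:F. ✗
— 0 worlds.

4 and 0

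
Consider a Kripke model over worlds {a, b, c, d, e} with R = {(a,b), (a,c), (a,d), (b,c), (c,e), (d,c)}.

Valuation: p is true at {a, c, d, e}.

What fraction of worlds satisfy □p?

4/5

a: successors {b, c, d}; p there: b:F, c:T, d:T. ✗
b: successors {c}; p there: c:T. ✓
c: successors {e}; p there: e:T. ✓
d: successors {c}; p there: c:T. ✓
e: no successors, so □p holds vacuously. ✓
That's 4 of 5 worlds, so 4/5.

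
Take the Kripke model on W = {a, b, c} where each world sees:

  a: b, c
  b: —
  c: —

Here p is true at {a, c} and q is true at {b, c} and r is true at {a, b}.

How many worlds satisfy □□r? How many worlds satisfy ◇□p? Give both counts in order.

For □□r:
a: successors {b, c}; □r there: b:T, c:T. ✓
b: no successors, so □□r holds vacuously. ✓
c: no successors, so □□r holds vacuously. ✓
— 3 worlds.
For ◇□p:
a: successors {b, c}; □p there: b:T, c:T. ✓
b: no successors, so ◇□p fails. ✗
c: no successors, so ◇□p fails. ✗
— 1 world.

3 and 1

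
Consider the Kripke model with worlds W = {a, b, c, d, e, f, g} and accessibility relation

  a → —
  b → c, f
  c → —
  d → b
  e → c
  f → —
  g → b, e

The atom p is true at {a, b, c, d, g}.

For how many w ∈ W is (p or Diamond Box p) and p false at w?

a: p or Diamond Box p is T, p is T. ✓
b: p or Diamond Box p is T, p is T. ✓
c: p or Diamond Box p is T, p is T. ✓
d: p or Diamond Box p is T, p is T. ✓
e: p or Diamond Box p is T, p is F. ✗
f: p or Diamond Box p is F, p is F. ✗
g: p or Diamond Box p is T, p is T. ✓
Satisfying worlds: {a, b, c, d, g}.
So (p or Diamond Box p) and p fails at the other 2 worlds.

2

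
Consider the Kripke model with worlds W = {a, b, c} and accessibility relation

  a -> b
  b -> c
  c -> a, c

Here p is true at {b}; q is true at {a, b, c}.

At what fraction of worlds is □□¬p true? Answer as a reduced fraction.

a: successors {b}; □¬p there: b:T. ✓
b: successors {c}; □¬p there: c:T. ✓
c: successors {a, c}; □¬p there: a:F, c:T. ✗
That's 2 of 3 worlds, so 2/3.

2/3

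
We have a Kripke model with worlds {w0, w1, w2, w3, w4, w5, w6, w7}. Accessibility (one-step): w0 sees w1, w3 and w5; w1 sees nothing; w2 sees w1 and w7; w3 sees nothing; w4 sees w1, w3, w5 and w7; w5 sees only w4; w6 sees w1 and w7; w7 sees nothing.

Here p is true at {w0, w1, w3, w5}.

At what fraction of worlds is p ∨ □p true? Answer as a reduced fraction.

5/8

w0: p is T, □p is T. ✓
w1: p is T, □p is T. ✓
w2: p is F, □p is F. ✗
w3: p is T, □p is T. ✓
w4: p is F, □p is F. ✗
w5: p is T, □p is F. ✓
w6: p is F, □p is F. ✗
w7: p is F, □p is T. ✓
That's 5 of 8 worlds, so 5/8.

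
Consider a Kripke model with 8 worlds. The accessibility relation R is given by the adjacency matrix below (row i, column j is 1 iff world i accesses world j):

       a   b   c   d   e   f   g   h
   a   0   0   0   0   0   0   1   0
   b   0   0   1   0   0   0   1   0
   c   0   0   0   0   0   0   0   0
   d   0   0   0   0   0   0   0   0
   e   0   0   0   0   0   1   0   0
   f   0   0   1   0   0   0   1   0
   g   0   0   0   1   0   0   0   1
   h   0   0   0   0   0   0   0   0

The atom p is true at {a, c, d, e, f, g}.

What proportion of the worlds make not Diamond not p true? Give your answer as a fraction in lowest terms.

a: Diamond not p is F. ✓
b: Diamond not p is F. ✓
c: Diamond not p is F. ✓
d: Diamond not p is F. ✓
e: Diamond not p is F. ✓
f: Diamond not p is F. ✓
g: Diamond not p is T. ✗
h: Diamond not p is F. ✓
That's 7 of 8 worlds, so 7/8.

7/8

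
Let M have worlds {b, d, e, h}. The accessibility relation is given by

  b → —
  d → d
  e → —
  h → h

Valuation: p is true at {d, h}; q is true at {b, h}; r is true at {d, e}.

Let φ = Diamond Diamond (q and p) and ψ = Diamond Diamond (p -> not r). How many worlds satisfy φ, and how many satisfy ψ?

For Diamond Diamond (q and p):
b: no successors, so Diamond Diamond (q and p) fails. ✗
d: successors {d}; Diamond (q and p) there: d:F. ✗
e: no successors, so Diamond Diamond (q and p) fails. ✗
h: successors {h}; Diamond (q and p) there: h:T. ✓
— 1 world.
For Diamond Diamond (p -> not r):
b: no successors, so Diamond Diamond (p -> not r) fails. ✗
d: successors {d}; Diamond (p -> not r) there: d:F. ✗
e: no successors, so Diamond Diamond (p -> not r) fails. ✗
h: successors {h}; Diamond (p -> not r) there: h:T. ✓
— 1 world.

1 and 1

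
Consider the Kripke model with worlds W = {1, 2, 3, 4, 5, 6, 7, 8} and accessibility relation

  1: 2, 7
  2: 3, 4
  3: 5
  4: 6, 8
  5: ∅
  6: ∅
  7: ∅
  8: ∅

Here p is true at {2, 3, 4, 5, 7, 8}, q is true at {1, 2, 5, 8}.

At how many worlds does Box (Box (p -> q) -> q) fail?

3

1: successors {2, 7}; Box (p -> q) -> q there: 2:T, 7:F. ✗
2: successors {3, 4}; Box (p -> q) -> q there: 3:F, 4:F. ✗
3: successors {5}; Box (p -> q) -> q there: 5:T. ✓
4: successors {6, 8}; Box (p -> q) -> q there: 6:F, 8:T. ✗
5: no successors, so Box (Box (p -> q) -> q) holds vacuously. ✓
6: no successors, so Box (Box (p -> q) -> q) holds vacuously. ✓
7: no successors, so Box (Box (p -> q) -> q) holds vacuously. ✓
8: no successors, so Box (Box (p -> q) -> q) holds vacuously. ✓
Satisfying worlds: {3, 5, 6, 7, 8}.
So Box (Box (p -> q) -> q) fails at the other 3 worlds.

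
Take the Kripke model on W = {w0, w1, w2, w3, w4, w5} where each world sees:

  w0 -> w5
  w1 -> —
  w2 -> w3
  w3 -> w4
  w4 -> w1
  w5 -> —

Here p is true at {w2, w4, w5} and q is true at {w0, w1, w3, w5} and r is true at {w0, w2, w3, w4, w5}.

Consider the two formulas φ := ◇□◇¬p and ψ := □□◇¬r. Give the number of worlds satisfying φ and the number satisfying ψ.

3 and 5

For ◇□◇¬p:
w0: successors {w5}; □◇¬p there: w5:T. ✓
w1: no successors, so ◇□◇¬p fails. ✗
w2: successors {w3}; □◇¬p there: w3:T. ✓
w3: successors {w4}; □◇¬p there: w4:F. ✗
w4: successors {w1}; □◇¬p there: w1:T. ✓
w5: no successors, so ◇□◇¬p fails. ✗
— 3 worlds.
For □□◇¬r:
w0: successors {w5}; □◇¬r there: w5:T. ✓
w1: no successors, so □□◇¬r holds vacuously. ✓
w2: successors {w3}; □◇¬r there: w3:T. ✓
w3: successors {w4}; □◇¬r there: w4:F. ✗
w4: successors {w1}; □◇¬r there: w1:T. ✓
w5: no successors, so □□◇¬r holds vacuously. ✓
— 5 worlds.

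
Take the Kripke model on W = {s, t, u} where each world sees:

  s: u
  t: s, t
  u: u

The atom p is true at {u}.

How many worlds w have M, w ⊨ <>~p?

s: successors {u}; ~p there: u:F. ✗
t: successors {s, t}; ~p there: s:T, t:T. ✓
u: successors {u}; ~p there: u:F. ✗
Satisfying worlds: {t}.

1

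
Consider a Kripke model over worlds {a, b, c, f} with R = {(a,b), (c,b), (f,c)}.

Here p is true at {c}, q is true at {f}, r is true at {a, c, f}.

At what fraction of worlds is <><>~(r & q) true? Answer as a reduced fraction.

1/4

a: successors {b}; <>~(r & q) there: b:F. ✗
b: no successors, so <><>~(r & q) fails. ✗
c: successors {b}; <>~(r & q) there: b:F. ✗
f: successors {c}; <>~(r & q) there: c:T. ✓
That's 1 of 4 worlds, so 1/4.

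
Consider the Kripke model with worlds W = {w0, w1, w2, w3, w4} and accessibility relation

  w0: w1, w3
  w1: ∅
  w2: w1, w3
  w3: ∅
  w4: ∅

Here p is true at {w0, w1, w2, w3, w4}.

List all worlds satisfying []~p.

{w1, w3, w4}

w0: successors {w1, w3}; ~p there: w1:F, w3:F. ✗
w1: no successors, so []~p holds vacuously. ✓
w2: successors {w1, w3}; ~p there: w1:F, w3:F. ✗
w3: no successors, so []~p holds vacuously. ✓
w4: no successors, so []~p holds vacuously. ✓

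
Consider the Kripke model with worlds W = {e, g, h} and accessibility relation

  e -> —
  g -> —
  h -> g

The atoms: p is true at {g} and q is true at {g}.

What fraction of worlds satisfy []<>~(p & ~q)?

2/3

e: no successors, so []<>~(p & ~q) holds vacuously. ✓
g: no successors, so []<>~(p & ~q) holds vacuously. ✓
h: successors {g}; <>~(p & ~q) there: g:F. ✗
That's 2 of 3 worlds, so 2/3.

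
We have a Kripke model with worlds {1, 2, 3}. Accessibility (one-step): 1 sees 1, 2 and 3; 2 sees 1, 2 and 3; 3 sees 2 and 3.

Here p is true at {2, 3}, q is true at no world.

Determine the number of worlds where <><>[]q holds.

1: successors {1, 2, 3}; <>[]q there: 1:F, 2:F, 3:F. ✗
2: successors {1, 2, 3}; <>[]q there: 1:F, 2:F, 3:F. ✗
3: successors {2, 3}; <>[]q there: 2:F, 3:F. ✗
Satisfying worlds: ∅.

0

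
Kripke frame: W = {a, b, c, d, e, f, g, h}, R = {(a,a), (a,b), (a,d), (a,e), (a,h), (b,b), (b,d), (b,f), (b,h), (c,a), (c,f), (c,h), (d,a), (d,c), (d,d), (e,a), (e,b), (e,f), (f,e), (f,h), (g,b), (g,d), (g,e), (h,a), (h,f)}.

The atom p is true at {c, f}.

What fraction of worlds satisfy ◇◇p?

a: successors {a, b, d, e, h}; ◇p there: a:F, b:T, d:T, e:T, h:T. ✓
b: successors {b, d, f, h}; ◇p there: b:T, d:T, f:F, h:T. ✓
c: successors {a, f, h}; ◇p there: a:F, f:F, h:T. ✓
d: successors {a, c, d}; ◇p there: a:F, c:T, d:T. ✓
e: successors {a, b, f}; ◇p there: a:F, b:T, f:F. ✓
f: successors {e, h}; ◇p there: e:T, h:T. ✓
g: successors {b, d, e}; ◇p there: b:T, d:T, e:T. ✓
h: successors {a, f}; ◇p there: a:F, f:F. ✗
That's 7 of 8 worlds, so 7/8.

7/8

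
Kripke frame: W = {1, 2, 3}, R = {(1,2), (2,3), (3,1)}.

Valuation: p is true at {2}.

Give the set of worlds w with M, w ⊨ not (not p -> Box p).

1: not p -> Box p is T. ✗
2: not p -> Box p is T. ✗
3: not p -> Box p is F. ✓

{3}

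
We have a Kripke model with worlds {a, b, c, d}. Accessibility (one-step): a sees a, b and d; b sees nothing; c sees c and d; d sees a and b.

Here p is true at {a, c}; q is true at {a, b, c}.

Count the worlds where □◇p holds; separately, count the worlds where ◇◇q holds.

For □◇p:
a: successors {a, b, d}; ◇p there: a:T, b:F, d:T. ✗
b: no successors, so □◇p holds vacuously. ✓
c: successors {c, d}; ◇p there: c:T, d:T. ✓
d: successors {a, b}; ◇p there: a:T, b:F. ✗
— 2 worlds.
For ◇◇q:
a: successors {a, b, d}; ◇q there: a:T, b:F, d:T. ✓
b: no successors, so ◇◇q fails. ✗
c: successors {c, d}; ◇q there: c:T, d:T. ✓
d: successors {a, b}; ◇q there: a:T, b:F. ✓
— 3 worlds.

2 and 3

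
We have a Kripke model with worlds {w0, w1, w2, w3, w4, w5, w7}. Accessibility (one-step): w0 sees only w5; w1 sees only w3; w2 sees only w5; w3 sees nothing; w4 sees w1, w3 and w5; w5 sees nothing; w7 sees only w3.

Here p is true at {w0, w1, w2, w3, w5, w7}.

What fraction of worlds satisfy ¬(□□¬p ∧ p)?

1/7

w0: □□¬p ∧ p is T. ✗
w1: □□¬p ∧ p is T. ✗
w2: □□¬p ∧ p is T. ✗
w3: □□¬p ∧ p is T. ✗
w4: □□¬p ∧ p is F. ✓
w5: □□¬p ∧ p is T. ✗
w7: □□¬p ∧ p is T. ✗
That's 1 of 7 worlds, so 1/7.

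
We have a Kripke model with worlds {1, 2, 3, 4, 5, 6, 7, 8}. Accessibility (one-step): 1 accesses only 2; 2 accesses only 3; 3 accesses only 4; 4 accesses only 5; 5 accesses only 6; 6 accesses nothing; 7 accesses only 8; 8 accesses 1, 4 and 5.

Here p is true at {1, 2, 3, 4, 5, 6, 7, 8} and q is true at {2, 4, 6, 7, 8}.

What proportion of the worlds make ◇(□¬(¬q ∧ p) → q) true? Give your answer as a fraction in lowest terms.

1: successors {2}; □¬(¬q ∧ p) → q there: 2:T. ✓
2: successors {3}; □¬(¬q ∧ p) → q there: 3:F. ✗
3: successors {4}; □¬(¬q ∧ p) → q there: 4:T. ✓
4: successors {5}; □¬(¬q ∧ p) → q there: 5:F. ✗
5: successors {6}; □¬(¬q ∧ p) → q there: 6:T. ✓
6: no successors, so ◇(□¬(¬q ∧ p) → q) fails. ✗
7: successors {8}; □¬(¬q ∧ p) → q there: 8:T. ✓
8: successors {1, 4, 5}; □¬(¬q ∧ p) → q there: 1:F, 4:T, 5:F. ✓
That's 5 of 8 worlds, so 5/8.

5/8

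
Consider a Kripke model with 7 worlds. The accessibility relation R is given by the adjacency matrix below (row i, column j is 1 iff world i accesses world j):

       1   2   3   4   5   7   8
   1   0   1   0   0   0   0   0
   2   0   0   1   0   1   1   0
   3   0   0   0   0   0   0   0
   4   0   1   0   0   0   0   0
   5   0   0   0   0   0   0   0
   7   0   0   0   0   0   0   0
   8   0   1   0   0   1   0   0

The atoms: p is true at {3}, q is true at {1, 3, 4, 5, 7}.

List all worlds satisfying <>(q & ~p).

{2, 8}

1: successors {2}; q & ~p there: 2:F. ✗
2: successors {3, 5, 7}; q & ~p there: 3:F, 5:T, 7:T. ✓
3: no successors, so <>(q & ~p) fails. ✗
4: successors {2}; q & ~p there: 2:F. ✗
5: no successors, so <>(q & ~p) fails. ✗
7: no successors, so <>(q & ~p) fails. ✗
8: successors {2, 5}; q & ~p there: 2:F, 5:T. ✓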